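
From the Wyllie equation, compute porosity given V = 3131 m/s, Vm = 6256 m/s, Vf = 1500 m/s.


1/V - 1/Vm = 1/3131 - 1/6256 = 0.00015954
1/Vf - 1/Vm = 1/1500 - 1/6256 = 0.00050682
phi = 0.00015954 / 0.00050682 = 0.3148

0.3148


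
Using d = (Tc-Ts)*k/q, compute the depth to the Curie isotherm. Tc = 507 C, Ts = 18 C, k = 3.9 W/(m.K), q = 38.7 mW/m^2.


T_Curie - T_surf = 507 - 18 = 489 C
Convert q to W/m^2: 38.7 mW/m^2 = 0.0387 W/m^2
d = 489 * 3.9 / 0.0387 = 49279.07 m

49279.07


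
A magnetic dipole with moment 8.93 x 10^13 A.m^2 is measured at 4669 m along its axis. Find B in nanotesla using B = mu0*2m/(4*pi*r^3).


m = 8.93 x 10^13 = 89300000000000 A.m^2
2m = 178600000000000 A.m^2
r^3 = 4669^3 = 101782150309
B = (4pi*10^-7) * 178600000000000 / (4*pi * 101782150309) * 1e9
= 224435379.172455 / 1279032222709.31 * 1e9
= 175472.8108 nT

175472.8108


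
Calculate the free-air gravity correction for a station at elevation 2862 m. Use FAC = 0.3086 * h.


FAC = 0.3086 * h
= 0.3086 * 2862
= 883.2132 mGal

883.2132


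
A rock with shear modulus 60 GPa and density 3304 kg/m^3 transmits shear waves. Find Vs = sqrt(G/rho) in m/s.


Convert G to Pa: G = 60e9 Pa
Compute G/rho = 60e9 / 3304 = 18159806.2954
Vs = sqrt(18159806.2954) = 4261.43 m/s

4261.43


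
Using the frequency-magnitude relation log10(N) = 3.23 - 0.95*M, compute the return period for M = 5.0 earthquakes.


log10(N) = 3.23 - 0.95*5.0 = -1.52
N = 10^-1.52 = 0.0302
T = 1/N = 1/0.0302 = 33.1131 years

33.1131


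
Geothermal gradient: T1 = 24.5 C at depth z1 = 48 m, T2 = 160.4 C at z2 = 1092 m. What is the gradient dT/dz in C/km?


dT = 160.4 - 24.5 = 135.9 C
dz = 1092 - 48 = 1044 m
gradient = dT/dz * 1000 = 135.9/1044 * 1000 = 130.1724 C/km

130.1724


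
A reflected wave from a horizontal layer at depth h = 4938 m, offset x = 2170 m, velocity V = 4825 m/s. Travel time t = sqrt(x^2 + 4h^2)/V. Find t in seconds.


x^2 + 4h^2 = 2170^2 + 4*4938^2 = 4708900 + 97535376 = 102244276
sqrt(102244276) = 10111.5912
t = 10111.5912 / 4825 = 2.0957 s

2.0957


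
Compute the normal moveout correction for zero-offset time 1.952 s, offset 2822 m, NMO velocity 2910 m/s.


x/Vnmo = 2822/2910 = 0.969759
(x/Vnmo)^2 = 0.940433
t0^2 = 3.810304
sqrt(3.810304 + 0.940433) = 2.179619
dt = 2.179619 - 1.952 = 0.227619

0.227619


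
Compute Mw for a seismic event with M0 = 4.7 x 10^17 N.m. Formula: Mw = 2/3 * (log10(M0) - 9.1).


log10(M0) = log10(4.7 x 10^17) = 17.6721
Mw = 2/3 * (17.6721 - 9.1)
= 2/3 * 8.5721
= 5.71

5.71


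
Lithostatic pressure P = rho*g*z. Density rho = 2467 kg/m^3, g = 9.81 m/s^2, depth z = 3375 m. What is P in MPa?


P = rho * g * z / 1e6
= 2467 * 9.81 * 3375 / 1e6
= 81679286.25 / 1e6
= 81.6793 MPa

81.6793


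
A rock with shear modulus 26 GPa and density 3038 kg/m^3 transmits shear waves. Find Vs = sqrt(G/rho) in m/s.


Convert G to Pa: G = 26e9 Pa
Compute G/rho = 26e9 / 3038 = 8558262.0145
Vs = sqrt(8558262.0145) = 2925.45 m/s

2925.45


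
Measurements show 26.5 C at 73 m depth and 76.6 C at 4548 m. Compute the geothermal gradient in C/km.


dT = 76.6 - 26.5 = 50.1 C
dz = 4548 - 73 = 4475 m
gradient = dT/dz * 1000 = 50.1/4475 * 1000 = 11.1955 C/km

11.1955


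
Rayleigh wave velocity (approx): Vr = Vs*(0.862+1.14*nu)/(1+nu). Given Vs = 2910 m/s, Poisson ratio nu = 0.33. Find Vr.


Numerator factor = 0.862 + 1.14*0.33 = 1.2382
Denominator = 1 + 0.33 = 1.33
Vr = 2910 * 1.2382 / 1.33 = 2709.14 m/s

2709.14


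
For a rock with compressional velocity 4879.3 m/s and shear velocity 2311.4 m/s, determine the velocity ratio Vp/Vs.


Vp/Vs = 4879.3 / 2311.4
= 2.111

2.111


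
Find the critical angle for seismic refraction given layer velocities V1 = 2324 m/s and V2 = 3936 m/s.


V1/V2 = 2324/3936 = 0.590447
theta_c = arcsin(0.590447) = 36.1887 degrees

36.1887


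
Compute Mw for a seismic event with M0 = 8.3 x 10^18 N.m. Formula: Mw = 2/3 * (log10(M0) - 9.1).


log10(M0) = log10(8.3 x 10^18) = 18.9191
Mw = 2/3 * (18.9191 - 9.1)
= 2/3 * 9.8191
= 6.55

6.55


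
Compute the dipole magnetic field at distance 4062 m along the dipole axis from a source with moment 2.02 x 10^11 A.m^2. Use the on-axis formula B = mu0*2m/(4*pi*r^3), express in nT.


m = 2.02 x 10^11 = 202000000000 A.m^2
2m = 404000000000 A.m^2
r^3 = 4062^3 = 67022366328
B = (4pi*10^-7) * 404000000000 / (4*pi * 67022366328) * 1e9
= 507681.37282 / 842227894728.99 * 1e9
= 602.7838 nT

602.7838


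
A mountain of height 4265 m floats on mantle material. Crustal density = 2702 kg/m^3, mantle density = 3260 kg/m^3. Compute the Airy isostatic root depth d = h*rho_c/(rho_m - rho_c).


rho_m - rho_c = 3260 - 2702 = 558
d = 4265 * 2702 / 558
= 11524030 / 558
= 20652.38 m

20652.38


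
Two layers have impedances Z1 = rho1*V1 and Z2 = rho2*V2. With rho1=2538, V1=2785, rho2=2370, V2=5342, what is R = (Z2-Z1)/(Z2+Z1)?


Z1 = 2538 * 2785 = 7068330
Z2 = 2370 * 5342 = 12660540
R = (12660540 - 7068330) / (12660540 + 7068330) = 5592210 / 19728870 = 0.2835

0.2835


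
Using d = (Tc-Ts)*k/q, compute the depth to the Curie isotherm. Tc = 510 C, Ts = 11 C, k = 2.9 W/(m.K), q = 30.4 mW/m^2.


T_Curie - T_surf = 510 - 11 = 499 C
Convert q to W/m^2: 30.4 mW/m^2 = 0.0304 W/m^2
d = 499 * 2.9 / 0.0304 = 47601.97 m

47601.97


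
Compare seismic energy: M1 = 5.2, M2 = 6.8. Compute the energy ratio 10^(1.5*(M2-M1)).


M2 - M1 = 6.8 - 5.2 = 1.6
1.5 * 1.6 = 2.4
ratio = 10^2.4 = 251.19

251.19


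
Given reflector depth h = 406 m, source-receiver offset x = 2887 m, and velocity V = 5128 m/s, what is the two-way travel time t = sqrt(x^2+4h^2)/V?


x^2 + 4h^2 = 2887^2 + 4*406^2 = 8334769 + 659344 = 8994113
sqrt(8994113) = 2999.0187
t = 2999.0187 / 5128 = 0.5848 s

0.5848


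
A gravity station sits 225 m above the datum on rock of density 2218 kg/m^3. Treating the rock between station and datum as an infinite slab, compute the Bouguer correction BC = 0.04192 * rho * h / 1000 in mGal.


BC = 0.04192 * rho * h / 1000
= 0.04192 * 2218 * 225 / 1000
= 20.9202 mGal

20.9202


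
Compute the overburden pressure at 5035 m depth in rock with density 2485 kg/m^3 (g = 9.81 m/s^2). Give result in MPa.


P = rho * g * z / 1e6
= 2485 * 9.81 * 5035 / 1e6
= 122742474.75 / 1e6
= 122.7425 MPa

122.7425


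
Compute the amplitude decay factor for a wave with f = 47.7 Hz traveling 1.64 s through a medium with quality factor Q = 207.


pi*f*t/Q = pi*47.7*1.64/207 = 1.187249
A/A0 = exp(-1.187249) = 0.305059

0.305059


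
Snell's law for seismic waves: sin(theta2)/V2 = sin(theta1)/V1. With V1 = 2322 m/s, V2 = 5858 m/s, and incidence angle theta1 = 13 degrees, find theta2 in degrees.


sin(theta1) = sin(13 deg) = 0.224951
sin(theta2) = V2/V1 * sin(theta1) = 5858/2322 * 0.224951 = 0.567512
theta2 = arcsin(0.567512) = 34.5769 degrees

34.5769


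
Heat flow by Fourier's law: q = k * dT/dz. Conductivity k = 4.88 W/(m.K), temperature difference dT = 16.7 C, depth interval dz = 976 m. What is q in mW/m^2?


q = k * dT / dz * 1000
= 4.88 * 16.7 / 976 * 1000
= 0.0835 * 1000
= 83.5 mW/m^2

83.5


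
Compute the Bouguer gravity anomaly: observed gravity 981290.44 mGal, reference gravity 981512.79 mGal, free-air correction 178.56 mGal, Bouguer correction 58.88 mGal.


BA = g_obs - g_ref + FAC - BC
= 981290.44 - 981512.79 + 178.56 - 58.88
= -102.67 mGal

-102.67


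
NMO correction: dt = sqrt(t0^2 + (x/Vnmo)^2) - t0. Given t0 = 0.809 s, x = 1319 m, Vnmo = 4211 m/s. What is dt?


x/Vnmo = 1319/4211 = 0.313227
(x/Vnmo)^2 = 0.098111
t0^2 = 0.654481
sqrt(0.654481 + 0.098111) = 0.867521
dt = 0.867521 - 0.809 = 0.058521

0.058521


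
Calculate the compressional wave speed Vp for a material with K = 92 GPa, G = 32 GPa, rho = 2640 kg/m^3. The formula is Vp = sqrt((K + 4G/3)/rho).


First compute the effective modulus:
K + 4G/3 = 92e9 + 4*32e9/3 = 134666666666.67 Pa
Then divide by density:
134666666666.67 / 2640 = 51010101.0101 Pa/(kg/m^3)
Take the square root:
Vp = sqrt(51010101.0101) = 7142.14 m/s

7142.14


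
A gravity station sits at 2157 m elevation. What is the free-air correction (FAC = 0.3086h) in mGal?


FAC = 0.3086 * h
= 0.3086 * 2157
= 665.6502 mGal

665.6502


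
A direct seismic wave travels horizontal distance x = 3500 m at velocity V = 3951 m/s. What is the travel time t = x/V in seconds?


t = x / V
= 3500 / 3951
= 0.8859 s

0.8859


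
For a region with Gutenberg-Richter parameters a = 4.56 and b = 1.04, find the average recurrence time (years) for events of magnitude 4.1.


log10(N) = 4.56 - 1.04*4.1 = 0.296
N = 10^0.296 = 1.97697
T = 1/N = 1/1.97697 = 0.5058 years

0.5058


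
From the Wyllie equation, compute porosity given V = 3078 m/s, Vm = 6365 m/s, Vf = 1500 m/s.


1/V - 1/Vm = 1/3078 - 1/6365 = 0.00016778
1/Vf - 1/Vm = 1/1500 - 1/6365 = 0.00050956
phi = 0.00016778 / 0.00050956 = 0.3293

0.3293


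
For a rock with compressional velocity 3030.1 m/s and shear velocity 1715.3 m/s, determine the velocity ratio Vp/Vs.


Vp/Vs = 3030.1 / 1715.3
= 1.7665

1.7665


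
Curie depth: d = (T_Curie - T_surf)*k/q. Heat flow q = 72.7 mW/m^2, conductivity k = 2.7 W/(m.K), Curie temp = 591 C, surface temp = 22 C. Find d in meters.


T_Curie - T_surf = 591 - 22 = 569 C
Convert q to W/m^2: 72.7 mW/m^2 = 0.0727 W/m^2
d = 569 * 2.7 / 0.0727 = 21132.05 m

21132.05


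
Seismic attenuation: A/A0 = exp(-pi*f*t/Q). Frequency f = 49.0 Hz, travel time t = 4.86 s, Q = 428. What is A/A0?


pi*f*t/Q = pi*49.0*4.86/428 = 1.747988
A/A0 = exp(-1.747988) = 0.174124

0.174124


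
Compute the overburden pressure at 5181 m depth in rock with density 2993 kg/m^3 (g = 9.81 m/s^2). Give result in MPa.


P = rho * g * z / 1e6
= 2993 * 9.81 * 5181 / 1e6
= 152121050.73 / 1e6
= 152.1211 MPa

152.1211


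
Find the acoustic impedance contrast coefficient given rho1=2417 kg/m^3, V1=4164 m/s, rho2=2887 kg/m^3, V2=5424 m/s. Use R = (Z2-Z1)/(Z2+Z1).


Z1 = 2417 * 4164 = 10064388
Z2 = 2887 * 5424 = 15659088
R = (15659088 - 10064388) / (15659088 + 10064388) = 5594700 / 25723476 = 0.2175

0.2175


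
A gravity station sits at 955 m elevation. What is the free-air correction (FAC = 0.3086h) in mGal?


FAC = 0.3086 * h
= 0.3086 * 955
= 294.713 mGal

294.713


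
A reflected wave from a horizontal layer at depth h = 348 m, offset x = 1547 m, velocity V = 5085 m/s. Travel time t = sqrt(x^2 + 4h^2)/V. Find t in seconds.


x^2 + 4h^2 = 1547^2 + 4*348^2 = 2393209 + 484416 = 2877625
sqrt(2877625) = 1696.3564
t = 1696.3564 / 5085 = 0.3336 s

0.3336


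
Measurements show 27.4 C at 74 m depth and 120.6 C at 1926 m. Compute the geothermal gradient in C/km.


dT = 120.6 - 27.4 = 93.2 C
dz = 1926 - 74 = 1852 m
gradient = dT/dz * 1000 = 93.2/1852 * 1000 = 50.324 C/km

50.324


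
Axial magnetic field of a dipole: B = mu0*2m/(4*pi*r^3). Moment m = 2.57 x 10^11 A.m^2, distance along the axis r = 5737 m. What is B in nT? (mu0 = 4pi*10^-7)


m = 2.57 x 10^11 = 257000000000 A.m^2
2m = 514000000000 A.m^2
r^3 = 5737^3 = 188822850553
B = (4pi*10^-7) * 514000000000 / (4*pi * 188822850553) * 1e9
= 645911.449578 / 2372817920508.75 * 1e9
= 272.2128 nT

272.2128


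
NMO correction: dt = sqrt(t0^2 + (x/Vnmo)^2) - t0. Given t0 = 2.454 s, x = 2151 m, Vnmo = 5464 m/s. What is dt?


x/Vnmo = 2151/5464 = 0.393668
(x/Vnmo)^2 = 0.154974
t0^2 = 6.022116
sqrt(6.022116 + 0.154974) = 2.485375
dt = 2.485375 - 2.454 = 0.031375

0.031375


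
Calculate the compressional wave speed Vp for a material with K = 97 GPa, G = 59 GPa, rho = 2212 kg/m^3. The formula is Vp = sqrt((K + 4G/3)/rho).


First compute the effective modulus:
K + 4G/3 = 97e9 + 4*59e9/3 = 175666666666.67 Pa
Then divide by density:
175666666666.67 / 2212 = 79415310.428 Pa/(kg/m^3)
Take the square root:
Vp = sqrt(79415310.428) = 8911.53 m/s

8911.53


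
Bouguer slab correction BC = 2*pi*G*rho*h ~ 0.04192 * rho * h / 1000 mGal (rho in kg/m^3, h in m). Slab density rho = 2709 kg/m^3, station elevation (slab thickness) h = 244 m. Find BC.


BC = 0.04192 * rho * h / 1000
= 0.04192 * 2709 * 244 / 1000
= 27.709 mGal

27.709


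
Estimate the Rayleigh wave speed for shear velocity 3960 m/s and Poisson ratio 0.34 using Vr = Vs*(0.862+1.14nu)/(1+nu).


Numerator factor = 0.862 + 1.14*0.34 = 1.2496
Denominator = 1 + 0.34 = 1.34
Vr = 3960 * 1.2496 / 1.34 = 3692.85 m/s

3692.85


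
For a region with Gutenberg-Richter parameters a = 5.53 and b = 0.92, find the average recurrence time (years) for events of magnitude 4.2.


log10(N) = 5.53 - 0.92*4.2 = 1.666
N = 10^1.666 = 46.344692
T = 1/N = 1/46.344692 = 0.0216 years

0.0216


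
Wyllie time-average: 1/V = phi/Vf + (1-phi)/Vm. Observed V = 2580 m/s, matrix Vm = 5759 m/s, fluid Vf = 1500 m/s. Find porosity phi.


1/V - 1/Vm = 1/2580 - 1/5759 = 0.00021396
1/Vf - 1/Vm = 1/1500 - 1/5759 = 0.00049303
phi = 0.00021396 / 0.00049303 = 0.434

0.434


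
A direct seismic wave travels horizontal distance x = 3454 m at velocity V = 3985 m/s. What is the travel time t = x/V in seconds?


t = x / V
= 3454 / 3985
= 0.8668 s

0.8668


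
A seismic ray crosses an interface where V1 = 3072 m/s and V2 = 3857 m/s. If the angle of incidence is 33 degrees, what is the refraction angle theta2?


sin(theta1) = sin(33 deg) = 0.544639
sin(theta2) = V2/V1 * sin(theta1) = 3857/3072 * 0.544639 = 0.683813
theta2 = arcsin(0.683813) = 43.1423 degrees

43.1423


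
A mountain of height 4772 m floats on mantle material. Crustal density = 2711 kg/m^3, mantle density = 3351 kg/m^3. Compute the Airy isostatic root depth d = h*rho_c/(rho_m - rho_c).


rho_m - rho_c = 3351 - 2711 = 640
d = 4772 * 2711 / 640
= 12936892 / 640
= 20213.89 m

20213.89


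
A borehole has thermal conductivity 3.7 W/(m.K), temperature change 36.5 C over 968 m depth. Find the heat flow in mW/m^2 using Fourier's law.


q = k * dT / dz * 1000
= 3.7 * 36.5 / 968 * 1000
= 0.139514 * 1000
= 139.5145 mW/m^2

139.5145


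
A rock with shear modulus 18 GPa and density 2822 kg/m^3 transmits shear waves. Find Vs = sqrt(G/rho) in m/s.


Convert G to Pa: G = 18e9 Pa
Compute G/rho = 18e9 / 2822 = 6378454.9965
Vs = sqrt(6378454.9965) = 2525.56 m/s

2525.56


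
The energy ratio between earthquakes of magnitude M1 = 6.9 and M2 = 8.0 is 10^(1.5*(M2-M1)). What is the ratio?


M2 - M1 = 8.0 - 6.9 = 1.1
1.5 * 1.1 = 1.65
ratio = 10^1.65 = 44.67

44.67


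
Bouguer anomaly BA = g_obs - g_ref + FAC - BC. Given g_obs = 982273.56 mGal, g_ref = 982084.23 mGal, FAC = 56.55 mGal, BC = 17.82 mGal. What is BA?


BA = g_obs - g_ref + FAC - BC
= 982273.56 - 982084.23 + 56.55 - 17.82
= 228.06 mGal

228.06


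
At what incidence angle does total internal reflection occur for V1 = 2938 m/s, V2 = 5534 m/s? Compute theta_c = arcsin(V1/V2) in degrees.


V1/V2 = 2938/5534 = 0.5309
theta_c = arcsin(0.5309) = 32.0663 degrees

32.0663


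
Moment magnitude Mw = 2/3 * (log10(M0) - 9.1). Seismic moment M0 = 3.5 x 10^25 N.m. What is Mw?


log10(M0) = log10(3.5 x 10^25) = 25.5441
Mw = 2/3 * (25.5441 - 9.1)
= 2/3 * 16.4441
= 10.96

10.96


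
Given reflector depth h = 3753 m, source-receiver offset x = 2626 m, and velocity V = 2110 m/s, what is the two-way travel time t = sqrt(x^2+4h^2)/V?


x^2 + 4h^2 = 2626^2 + 4*3753^2 = 6895876 + 56340036 = 63235912
sqrt(63235912) = 7952.1011
t = 7952.1011 / 2110 = 3.7688 s

3.7688


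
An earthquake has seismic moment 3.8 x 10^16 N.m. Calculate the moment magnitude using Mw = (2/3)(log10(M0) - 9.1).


log10(M0) = log10(3.8 x 10^16) = 16.5798
Mw = 2/3 * (16.5798 - 9.1)
= 2/3 * 7.4798
= 4.99

4.99


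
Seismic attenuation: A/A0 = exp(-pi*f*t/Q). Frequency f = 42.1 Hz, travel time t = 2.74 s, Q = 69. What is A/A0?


pi*f*t/Q = pi*42.1*2.74/69 = 5.252105
A/A0 = exp(-5.252105) = 0.005236

0.005236


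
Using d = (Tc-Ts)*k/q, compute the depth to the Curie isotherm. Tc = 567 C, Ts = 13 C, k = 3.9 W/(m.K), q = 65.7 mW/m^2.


T_Curie - T_surf = 567 - 13 = 554 C
Convert q to W/m^2: 65.7 mW/m^2 = 0.0657 W/m^2
d = 554 * 3.9 / 0.0657 = 32885.84 m

32885.84


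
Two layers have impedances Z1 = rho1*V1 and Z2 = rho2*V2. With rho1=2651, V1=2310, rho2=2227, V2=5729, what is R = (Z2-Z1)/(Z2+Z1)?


Z1 = 2651 * 2310 = 6123810
Z2 = 2227 * 5729 = 12758483
R = (12758483 - 6123810) / (12758483 + 6123810) = 6634673 / 18882293 = 0.3514

0.3514


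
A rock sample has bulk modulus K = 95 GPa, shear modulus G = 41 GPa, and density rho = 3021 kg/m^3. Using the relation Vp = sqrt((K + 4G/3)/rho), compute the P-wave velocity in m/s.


First compute the effective modulus:
K + 4G/3 = 95e9 + 4*41e9/3 = 149666666666.67 Pa
Then divide by density:
149666666666.67 / 3021 = 49542094.2293 Pa/(kg/m^3)
Take the square root:
Vp = sqrt(49542094.2293) = 7038.61 m/s

7038.61


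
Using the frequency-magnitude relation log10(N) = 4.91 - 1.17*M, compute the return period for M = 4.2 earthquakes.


log10(N) = 4.91 - 1.17*4.2 = -0.004
N = 10^-0.004 = 0.990832
T = 1/N = 1/0.990832 = 1.0093 years

1.0093


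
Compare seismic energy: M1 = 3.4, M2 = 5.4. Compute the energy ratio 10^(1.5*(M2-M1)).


M2 - M1 = 5.4 - 3.4 = 2.0
1.5 * 2.0 = 3.0
ratio = 10^3.0 = 1000.0

1000.0


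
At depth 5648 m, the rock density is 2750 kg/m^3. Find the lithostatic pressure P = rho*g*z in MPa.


P = rho * g * z / 1e6
= 2750 * 9.81 * 5648 / 1e6
= 152368920.0 / 1e6
= 152.3689 MPa

152.3689


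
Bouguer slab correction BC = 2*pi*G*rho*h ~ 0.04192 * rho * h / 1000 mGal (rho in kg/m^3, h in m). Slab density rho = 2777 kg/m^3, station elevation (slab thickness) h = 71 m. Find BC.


BC = 0.04192 * rho * h / 1000
= 0.04192 * 2777 * 71 / 1000
= 8.2652 mGal

8.2652


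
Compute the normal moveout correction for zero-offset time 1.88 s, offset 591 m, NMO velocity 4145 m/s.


x/Vnmo = 591/4145 = 0.142581
(x/Vnmo)^2 = 0.020329
t0^2 = 3.5344
sqrt(3.5344 + 0.020329) = 1.885399
dt = 1.885399 - 1.88 = 0.005399

0.005399


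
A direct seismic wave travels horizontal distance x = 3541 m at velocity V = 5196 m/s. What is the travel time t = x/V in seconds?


t = x / V
= 3541 / 5196
= 0.6815 s

0.6815


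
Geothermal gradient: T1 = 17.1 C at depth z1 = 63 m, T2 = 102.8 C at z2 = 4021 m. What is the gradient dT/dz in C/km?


dT = 102.8 - 17.1 = 85.7 C
dz = 4021 - 63 = 3958 m
gradient = dT/dz * 1000 = 85.7/3958 * 1000 = 21.6523 C/km

21.6523


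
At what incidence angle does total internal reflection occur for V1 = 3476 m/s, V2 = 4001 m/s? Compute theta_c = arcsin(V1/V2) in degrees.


V1/V2 = 3476/4001 = 0.868783
theta_c = arcsin(0.868783) = 60.3175 degrees

60.3175


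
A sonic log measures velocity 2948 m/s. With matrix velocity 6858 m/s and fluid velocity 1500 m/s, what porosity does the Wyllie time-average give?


1/V - 1/Vm = 1/2948 - 1/6858 = 0.0001934
1/Vf - 1/Vm = 1/1500 - 1/6858 = 0.00052085
phi = 0.0001934 / 0.00052085 = 0.3713

0.3713


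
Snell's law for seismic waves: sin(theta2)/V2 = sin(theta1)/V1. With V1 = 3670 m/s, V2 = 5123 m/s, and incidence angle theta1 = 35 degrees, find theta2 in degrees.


sin(theta1) = sin(35 deg) = 0.573576
sin(theta2) = V2/V1 * sin(theta1) = 5123/3670 * 0.573576 = 0.800663
theta2 = arcsin(0.800663) = 53.1934 degrees

53.1934


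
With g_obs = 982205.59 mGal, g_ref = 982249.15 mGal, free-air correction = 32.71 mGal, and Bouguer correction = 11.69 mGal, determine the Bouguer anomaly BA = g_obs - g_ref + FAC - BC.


BA = g_obs - g_ref + FAC - BC
= 982205.59 - 982249.15 + 32.71 - 11.69
= -22.54 mGal

-22.54


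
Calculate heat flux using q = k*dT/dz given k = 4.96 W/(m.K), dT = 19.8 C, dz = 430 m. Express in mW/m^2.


q = k * dT / dz * 1000
= 4.96 * 19.8 / 430 * 1000
= 0.228391 * 1000
= 228.3907 mW/m^2

228.3907


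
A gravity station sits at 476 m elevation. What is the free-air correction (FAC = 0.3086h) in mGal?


FAC = 0.3086 * h
= 0.3086 * 476
= 146.8936 mGal

146.8936


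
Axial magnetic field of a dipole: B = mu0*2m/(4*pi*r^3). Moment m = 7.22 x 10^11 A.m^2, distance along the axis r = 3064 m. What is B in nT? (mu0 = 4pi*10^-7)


m = 7.22 x 10^11 = 722000000000 A.m^2
2m = 1444000000000 A.m^2
r^3 = 3064^3 = 28765126144
B = (4pi*10^-7) * 1444000000000 / (4*pi * 28765126144) * 1e9
= 1814583.916713 / 361473235894.3 * 1e9
= 5019.9676 nT

5019.9676


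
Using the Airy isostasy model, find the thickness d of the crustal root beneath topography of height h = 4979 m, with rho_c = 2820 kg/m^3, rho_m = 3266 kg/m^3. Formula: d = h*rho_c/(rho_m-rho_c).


rho_m - rho_c = 3266 - 2820 = 446
d = 4979 * 2820 / 446
= 14040780 / 446
= 31481.57 m

31481.57


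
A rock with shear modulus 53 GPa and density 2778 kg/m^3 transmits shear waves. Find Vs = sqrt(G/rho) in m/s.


Convert G to Pa: G = 53e9 Pa
Compute G/rho = 53e9 / 2778 = 19078473.7221
Vs = sqrt(19078473.7221) = 4367.89 m/s

4367.89


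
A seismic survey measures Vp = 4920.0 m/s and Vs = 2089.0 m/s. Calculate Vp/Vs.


Vp/Vs = 4920.0 / 2089.0
= 2.3552

2.3552


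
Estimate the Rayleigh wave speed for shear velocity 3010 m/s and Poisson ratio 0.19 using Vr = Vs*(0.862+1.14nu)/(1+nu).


Numerator factor = 0.862 + 1.14*0.19 = 1.0786
Denominator = 1 + 0.19 = 1.19
Vr = 3010 * 1.0786 / 1.19 = 2728.22 m/s

2728.22


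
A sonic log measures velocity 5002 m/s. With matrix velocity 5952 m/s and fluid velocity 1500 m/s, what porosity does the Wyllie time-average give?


1/V - 1/Vm = 1/5002 - 1/5952 = 3.191e-05
1/Vf - 1/Vm = 1/1500 - 1/5952 = 0.00049866
phi = 3.191e-05 / 0.00049866 = 0.064

0.064


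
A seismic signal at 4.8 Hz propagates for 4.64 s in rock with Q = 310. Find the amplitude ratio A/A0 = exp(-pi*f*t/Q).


pi*f*t/Q = pi*4.8*4.64/310 = 0.225708
A/A0 = exp(-0.225708) = 0.797951

0.797951


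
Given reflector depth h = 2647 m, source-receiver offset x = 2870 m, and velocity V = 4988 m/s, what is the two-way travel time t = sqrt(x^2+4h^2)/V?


x^2 + 4h^2 = 2870^2 + 4*2647^2 = 8236900 + 28026436 = 36263336
sqrt(36263336) = 6021.9047
t = 6021.9047 / 4988 = 1.2073 s

1.2073


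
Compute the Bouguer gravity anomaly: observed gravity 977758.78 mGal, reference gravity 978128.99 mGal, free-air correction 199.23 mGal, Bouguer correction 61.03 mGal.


BA = g_obs - g_ref + FAC - BC
= 977758.78 - 978128.99 + 199.23 - 61.03
= -232.01 mGal

-232.01


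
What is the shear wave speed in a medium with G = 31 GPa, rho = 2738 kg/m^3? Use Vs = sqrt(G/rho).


Convert G to Pa: G = 31e9 Pa
Compute G/rho = 31e9 / 2738 = 11322132.9438
Vs = sqrt(11322132.9438) = 3364.84 m/s

3364.84


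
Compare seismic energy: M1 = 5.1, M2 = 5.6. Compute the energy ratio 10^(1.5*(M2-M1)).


M2 - M1 = 5.6 - 5.1 = 0.5
1.5 * 0.5 = 0.75
ratio = 10^0.75 = 5.62

5.62


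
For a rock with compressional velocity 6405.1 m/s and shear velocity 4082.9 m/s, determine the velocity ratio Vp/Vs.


Vp/Vs = 6405.1 / 4082.9
= 1.5688

1.5688


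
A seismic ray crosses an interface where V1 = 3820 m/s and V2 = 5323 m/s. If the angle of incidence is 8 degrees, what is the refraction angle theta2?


sin(theta1) = sin(8 deg) = 0.139173
sin(theta2) = V2/V1 * sin(theta1) = 5323/3820 * 0.139173 = 0.193932
theta2 = arcsin(0.193932) = 11.1823 degrees

11.1823


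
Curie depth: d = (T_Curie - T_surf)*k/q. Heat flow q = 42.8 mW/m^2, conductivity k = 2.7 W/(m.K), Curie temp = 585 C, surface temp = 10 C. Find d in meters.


T_Curie - T_surf = 585 - 10 = 575 C
Convert q to W/m^2: 42.8 mW/m^2 = 0.0428 W/m^2
d = 575 * 2.7 / 0.0428 = 36273.36 m

36273.36


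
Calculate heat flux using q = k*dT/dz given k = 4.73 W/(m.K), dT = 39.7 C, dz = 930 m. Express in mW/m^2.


q = k * dT / dz * 1000
= 4.73 * 39.7 / 930 * 1000
= 0.201915 * 1000
= 201.9151 mW/m^2

201.9151


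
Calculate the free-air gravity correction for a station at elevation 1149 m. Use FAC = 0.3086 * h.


FAC = 0.3086 * h
= 0.3086 * 1149
= 354.5814 mGal

354.5814


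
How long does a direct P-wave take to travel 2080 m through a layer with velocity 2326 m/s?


t = x / V
= 2080 / 2326
= 0.8942 s

0.8942


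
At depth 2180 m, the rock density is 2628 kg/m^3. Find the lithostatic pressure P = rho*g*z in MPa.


P = rho * g * z / 1e6
= 2628 * 9.81 * 2180 / 1e6
= 56201882.4 / 1e6
= 56.2019 MPa

56.2019


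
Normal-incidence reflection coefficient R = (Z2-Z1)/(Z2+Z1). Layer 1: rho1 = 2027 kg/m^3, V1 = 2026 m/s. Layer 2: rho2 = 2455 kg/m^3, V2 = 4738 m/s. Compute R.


Z1 = 2027 * 2026 = 4106702
Z2 = 2455 * 4738 = 11631790
R = (11631790 - 4106702) / (11631790 + 4106702) = 7525088 / 15738492 = 0.4781

0.4781


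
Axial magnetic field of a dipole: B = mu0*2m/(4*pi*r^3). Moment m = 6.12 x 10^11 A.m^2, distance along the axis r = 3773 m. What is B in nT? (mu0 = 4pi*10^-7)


m = 6.12 x 10^11 = 612000000000 A.m^2
2m = 1224000000000 A.m^2
r^3 = 3773^3 = 53710650917
B = (4pi*10^-7) * 1224000000000 / (4*pi * 53710650917) * 1e9
= 1538123.763198 / 674947945361.49 * 1e9
= 2278.8776 nT

2278.8776


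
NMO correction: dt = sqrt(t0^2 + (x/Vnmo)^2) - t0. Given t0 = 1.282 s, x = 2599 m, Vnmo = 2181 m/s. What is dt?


x/Vnmo = 2599/2181 = 1.191655
(x/Vnmo)^2 = 1.420042
t0^2 = 1.643524
sqrt(1.643524 + 1.420042) = 1.750305
dt = 1.750305 - 1.282 = 0.468305

0.468305


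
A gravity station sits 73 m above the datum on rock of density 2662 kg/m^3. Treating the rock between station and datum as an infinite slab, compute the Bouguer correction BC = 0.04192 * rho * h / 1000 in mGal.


BC = 0.04192 * rho * h / 1000
= 0.04192 * 2662 * 73 / 1000
= 8.1461 mGal

8.1461


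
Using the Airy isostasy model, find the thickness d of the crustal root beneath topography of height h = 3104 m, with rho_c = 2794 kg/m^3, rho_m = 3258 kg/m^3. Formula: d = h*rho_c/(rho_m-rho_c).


rho_m - rho_c = 3258 - 2794 = 464
d = 3104 * 2794 / 464
= 8672576 / 464
= 18690.9 m

18690.9


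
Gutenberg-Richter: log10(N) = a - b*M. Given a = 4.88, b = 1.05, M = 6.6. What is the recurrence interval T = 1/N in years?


log10(N) = 4.88 - 1.05*6.6 = -2.05
N = 10^-2.05 = 0.008913
T = 1/N = 1/0.008913 = 112.2018 years

112.2018


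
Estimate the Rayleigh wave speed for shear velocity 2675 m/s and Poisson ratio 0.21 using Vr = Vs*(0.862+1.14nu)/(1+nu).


Numerator factor = 0.862 + 1.14*0.21 = 1.1014
Denominator = 1 + 0.21 = 1.21
Vr = 2675 * 1.1014 / 1.21 = 2434.91 m/s

2434.91


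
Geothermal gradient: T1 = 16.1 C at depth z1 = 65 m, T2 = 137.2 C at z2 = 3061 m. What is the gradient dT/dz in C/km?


dT = 137.2 - 16.1 = 121.1 C
dz = 3061 - 65 = 2996 m
gradient = dT/dz * 1000 = 121.1/2996 * 1000 = 40.4206 C/km

40.4206


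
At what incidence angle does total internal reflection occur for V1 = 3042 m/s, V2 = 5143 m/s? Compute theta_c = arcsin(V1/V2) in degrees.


V1/V2 = 3042/5143 = 0.591484
theta_c = arcsin(0.591484) = 36.2624 degrees

36.2624


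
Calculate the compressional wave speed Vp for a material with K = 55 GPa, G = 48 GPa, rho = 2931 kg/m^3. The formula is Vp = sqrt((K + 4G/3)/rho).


First compute the effective modulus:
K + 4G/3 = 55e9 + 4*48e9/3 = 119000000000.0 Pa
Then divide by density:
119000000000.0 / 2931 = 40600477.6527 Pa/(kg/m^3)
Take the square root:
Vp = sqrt(40600477.6527) = 6371.85 m/s

6371.85


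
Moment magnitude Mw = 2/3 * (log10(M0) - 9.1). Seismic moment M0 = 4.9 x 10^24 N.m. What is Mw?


log10(M0) = log10(4.9 x 10^24) = 24.6902
Mw = 2/3 * (24.6902 - 9.1)
= 2/3 * 15.5902
= 10.39

10.39


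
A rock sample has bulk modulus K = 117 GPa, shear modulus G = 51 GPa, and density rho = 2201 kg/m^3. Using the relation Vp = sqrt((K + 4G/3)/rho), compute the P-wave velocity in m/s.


First compute the effective modulus:
K + 4G/3 = 117e9 + 4*51e9/3 = 185000000000.0 Pa
Then divide by density:
185000000000.0 / 2201 = 84052703.3167 Pa/(kg/m^3)
Take the square root:
Vp = sqrt(84052703.3167) = 9168.03 m/s

9168.03


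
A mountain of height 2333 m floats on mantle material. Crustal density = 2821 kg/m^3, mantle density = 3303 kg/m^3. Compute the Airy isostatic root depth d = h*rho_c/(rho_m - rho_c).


rho_m - rho_c = 3303 - 2821 = 482
d = 2333 * 2821 / 482
= 6581393 / 482
= 13654.34 m

13654.34


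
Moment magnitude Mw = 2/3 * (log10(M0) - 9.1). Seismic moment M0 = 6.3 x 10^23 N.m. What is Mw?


log10(M0) = log10(6.3 x 10^23) = 23.7993
Mw = 2/3 * (23.7993 - 9.1)
= 2/3 * 14.6993
= 9.8

9.8


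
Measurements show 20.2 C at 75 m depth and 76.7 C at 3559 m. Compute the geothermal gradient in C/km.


dT = 76.7 - 20.2 = 56.5 C
dz = 3559 - 75 = 3484 m
gradient = dT/dz * 1000 = 56.5/3484 * 1000 = 16.217 C/km

16.217


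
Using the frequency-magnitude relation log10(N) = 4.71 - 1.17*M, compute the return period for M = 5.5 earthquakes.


log10(N) = 4.71 - 1.17*5.5 = -1.725
N = 10^-1.725 = 0.018836
T = 1/N = 1/0.018836 = 53.0884 years

53.0884


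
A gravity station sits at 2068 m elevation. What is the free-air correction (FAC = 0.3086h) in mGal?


FAC = 0.3086 * h
= 0.3086 * 2068
= 638.1848 mGal

638.1848


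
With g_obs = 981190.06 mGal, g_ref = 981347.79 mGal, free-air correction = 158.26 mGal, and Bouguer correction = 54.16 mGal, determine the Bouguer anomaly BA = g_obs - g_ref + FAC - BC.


BA = g_obs - g_ref + FAC - BC
= 981190.06 - 981347.79 + 158.26 - 54.16
= -53.63 mGal

-53.63


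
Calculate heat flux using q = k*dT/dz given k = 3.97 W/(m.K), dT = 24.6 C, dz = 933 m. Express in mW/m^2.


q = k * dT / dz * 1000
= 3.97 * 24.6 / 933 * 1000
= 0.104675 * 1000
= 104.6752 mW/m^2

104.6752


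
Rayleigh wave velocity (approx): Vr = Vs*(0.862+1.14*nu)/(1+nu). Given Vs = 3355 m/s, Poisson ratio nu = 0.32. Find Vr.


Numerator factor = 0.862 + 1.14*0.32 = 1.2268
Denominator = 1 + 0.32 = 1.32
Vr = 3355 * 1.2268 / 1.32 = 3118.12 m/s

3118.12


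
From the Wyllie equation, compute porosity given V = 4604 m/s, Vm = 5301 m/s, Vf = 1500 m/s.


1/V - 1/Vm = 1/4604 - 1/5301 = 2.856e-05
1/Vf - 1/Vm = 1/1500 - 1/5301 = 0.00047802
phi = 2.856e-05 / 0.00047802 = 0.0597

0.0597


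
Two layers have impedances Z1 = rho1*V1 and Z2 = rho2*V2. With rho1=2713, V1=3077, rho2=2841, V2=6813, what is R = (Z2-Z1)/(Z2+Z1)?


Z1 = 2713 * 3077 = 8347901
Z2 = 2841 * 6813 = 19355733
R = (19355733 - 8347901) / (19355733 + 8347901) = 11007832 / 27703634 = 0.3973

0.3973


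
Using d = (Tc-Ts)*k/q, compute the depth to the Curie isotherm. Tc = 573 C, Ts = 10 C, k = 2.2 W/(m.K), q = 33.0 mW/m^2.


T_Curie - T_surf = 573 - 10 = 563 C
Convert q to W/m^2: 33.0 mW/m^2 = 0.033 W/m^2
d = 563 * 2.2 / 0.033 = 37533.33 m

37533.33


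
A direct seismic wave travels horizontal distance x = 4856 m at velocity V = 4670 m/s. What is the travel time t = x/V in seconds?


t = x / V
= 4856 / 4670
= 1.0398 s

1.0398


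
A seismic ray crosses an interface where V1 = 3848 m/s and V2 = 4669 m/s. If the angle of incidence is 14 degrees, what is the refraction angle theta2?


sin(theta1) = sin(14 deg) = 0.241922
sin(theta2) = V2/V1 * sin(theta1) = 4669/3848 * 0.241922 = 0.293538
theta2 = arcsin(0.293538) = 17.0699 degrees

17.0699


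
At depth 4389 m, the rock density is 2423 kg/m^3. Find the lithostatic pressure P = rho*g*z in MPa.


P = rho * g * z / 1e6
= 2423 * 9.81 * 4389 / 1e6
= 104324906.07 / 1e6
= 104.3249 MPa

104.3249


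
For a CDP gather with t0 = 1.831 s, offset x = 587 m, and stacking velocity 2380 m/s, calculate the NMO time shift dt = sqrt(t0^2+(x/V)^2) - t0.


x/Vnmo = 587/2380 = 0.246639
(x/Vnmo)^2 = 0.060831
t0^2 = 3.352561
sqrt(3.352561 + 0.060831) = 1.847537
dt = 1.847537 - 1.831 = 0.016537

0.016537


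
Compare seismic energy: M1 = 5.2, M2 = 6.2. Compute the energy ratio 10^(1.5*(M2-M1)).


M2 - M1 = 6.2 - 5.2 = 1.0
1.5 * 1.0 = 1.5
ratio = 10^1.5 = 31.62

31.62


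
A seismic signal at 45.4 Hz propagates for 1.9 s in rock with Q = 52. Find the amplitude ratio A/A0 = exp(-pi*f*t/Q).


pi*f*t/Q = pi*45.4*1.9/52 = 5.211419
A/A0 = exp(-5.211419) = 0.005454

0.005454


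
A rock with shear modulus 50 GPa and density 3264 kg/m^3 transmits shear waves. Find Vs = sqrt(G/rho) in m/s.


Convert G to Pa: G = 50e9 Pa
Compute G/rho = 50e9 / 3264 = 15318627.451
Vs = sqrt(15318627.451) = 3913.9 m/s

3913.9


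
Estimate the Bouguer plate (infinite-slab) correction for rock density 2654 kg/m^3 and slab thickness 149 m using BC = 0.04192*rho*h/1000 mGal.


BC = 0.04192 * rho * h / 1000
= 0.04192 * 2654 * 149 / 1000
= 16.5771 mGal

16.5771


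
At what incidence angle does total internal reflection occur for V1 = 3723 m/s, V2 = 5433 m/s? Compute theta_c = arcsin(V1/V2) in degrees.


V1/V2 = 3723/5433 = 0.685257
theta_c = arcsin(0.685257) = 43.2558 degrees

43.2558


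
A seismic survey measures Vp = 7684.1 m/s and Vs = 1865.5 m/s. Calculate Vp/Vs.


Vp/Vs = 7684.1 / 1865.5
= 4.1191

4.1191


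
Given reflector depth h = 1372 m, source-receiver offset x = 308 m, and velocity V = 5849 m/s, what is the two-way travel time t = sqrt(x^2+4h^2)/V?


x^2 + 4h^2 = 308^2 + 4*1372^2 = 94864 + 7529536 = 7624400
sqrt(7624400) = 2761.2316
t = 2761.2316 / 5849 = 0.4721 s

0.4721


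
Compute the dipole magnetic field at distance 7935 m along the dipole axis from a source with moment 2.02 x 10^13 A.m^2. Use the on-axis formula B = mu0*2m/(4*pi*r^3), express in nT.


m = 2.02 x 10^13 = 20200000000000 A.m^2
2m = 40400000000000 A.m^2
r^3 = 7935^3 = 499621125375
B = (4pi*10^-7) * 40400000000000 / (4*pi * 499621125375) * 1e9
= 50768137.282011 / 6278424228225.46 * 1e9
= 8086.1273 nT

8086.1273


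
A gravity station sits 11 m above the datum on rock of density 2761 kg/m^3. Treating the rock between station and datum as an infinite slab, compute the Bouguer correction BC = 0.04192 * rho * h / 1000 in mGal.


BC = 0.04192 * rho * h / 1000
= 0.04192 * 2761 * 11 / 1000
= 1.2732 mGal

1.2732


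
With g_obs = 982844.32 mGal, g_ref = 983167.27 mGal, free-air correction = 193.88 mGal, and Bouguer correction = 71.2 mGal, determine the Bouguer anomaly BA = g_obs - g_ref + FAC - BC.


BA = g_obs - g_ref + FAC - BC
= 982844.32 - 983167.27 + 193.88 - 71.2
= -200.27 mGal

-200.27


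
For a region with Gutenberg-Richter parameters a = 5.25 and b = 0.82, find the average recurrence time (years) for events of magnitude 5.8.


log10(N) = 5.25 - 0.82*5.8 = 0.494
N = 10^0.494 = 3.11889
T = 1/N = 1/3.11889 = 0.3206 years

0.3206


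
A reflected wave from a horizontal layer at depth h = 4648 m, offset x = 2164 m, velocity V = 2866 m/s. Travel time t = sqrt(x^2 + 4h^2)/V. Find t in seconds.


x^2 + 4h^2 = 2164^2 + 4*4648^2 = 4682896 + 86415616 = 91098512
sqrt(91098512) = 9544.554
t = 9544.554 / 2866 = 3.3303 s

3.3303


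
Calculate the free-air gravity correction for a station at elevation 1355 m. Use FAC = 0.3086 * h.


FAC = 0.3086 * h
= 0.3086 * 1355
= 418.153 mGal

418.153


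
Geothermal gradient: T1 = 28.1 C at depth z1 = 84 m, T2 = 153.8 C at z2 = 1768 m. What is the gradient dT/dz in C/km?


dT = 153.8 - 28.1 = 125.7 C
dz = 1768 - 84 = 1684 m
gradient = dT/dz * 1000 = 125.7/1684 * 1000 = 74.6437 C/km

74.6437


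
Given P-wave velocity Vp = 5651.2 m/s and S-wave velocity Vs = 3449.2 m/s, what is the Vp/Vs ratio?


Vp/Vs = 5651.2 / 3449.2
= 1.6384

1.6384


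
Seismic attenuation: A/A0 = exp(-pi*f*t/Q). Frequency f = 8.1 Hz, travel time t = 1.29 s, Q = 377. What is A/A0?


pi*f*t/Q = pi*8.1*1.29/377 = 0.087073
A/A0 = exp(-0.087073) = 0.91661

0.91661


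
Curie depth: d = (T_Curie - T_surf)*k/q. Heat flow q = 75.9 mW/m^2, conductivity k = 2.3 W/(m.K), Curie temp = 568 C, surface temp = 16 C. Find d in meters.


T_Curie - T_surf = 568 - 16 = 552 C
Convert q to W/m^2: 75.9 mW/m^2 = 0.0759 W/m^2
d = 552 * 2.3 / 0.0759 = 16727.27 m

16727.27


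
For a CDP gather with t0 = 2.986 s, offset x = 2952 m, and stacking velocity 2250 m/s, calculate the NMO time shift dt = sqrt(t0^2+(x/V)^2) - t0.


x/Vnmo = 2952/2250 = 1.312
(x/Vnmo)^2 = 1.721344
t0^2 = 8.916196
sqrt(8.916196 + 1.721344) = 3.261524
dt = 3.261524 - 2.986 = 0.275524

0.275524


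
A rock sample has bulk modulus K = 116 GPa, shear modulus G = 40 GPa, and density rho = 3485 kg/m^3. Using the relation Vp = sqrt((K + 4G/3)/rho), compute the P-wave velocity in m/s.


First compute the effective modulus:
K + 4G/3 = 116e9 + 4*40e9/3 = 169333333333.33 Pa
Then divide by density:
169333333333.33 / 3485 = 48589191.7743 Pa/(kg/m^3)
Take the square root:
Vp = sqrt(48589191.7743) = 6970.59 m/s

6970.59


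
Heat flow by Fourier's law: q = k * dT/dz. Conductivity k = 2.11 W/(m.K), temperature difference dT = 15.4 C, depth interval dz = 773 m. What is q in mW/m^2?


q = k * dT / dz * 1000
= 2.11 * 15.4 / 773 * 1000
= 0.042036 * 1000
= 42.0362 mW/m^2

42.0362


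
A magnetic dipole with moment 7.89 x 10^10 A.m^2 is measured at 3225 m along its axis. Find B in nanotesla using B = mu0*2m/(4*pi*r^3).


m = 7.89 x 10^10 = 78900000000 A.m^2
2m = 157800000000 A.m^2
r^3 = 3225^3 = 33542015625
B = (4pi*10^-7) * 157800000000 / (4*pi * 33542015625) * 1e9
= 198297.328295 / 421501399496.38 * 1e9
= 470.4547 nT

470.4547


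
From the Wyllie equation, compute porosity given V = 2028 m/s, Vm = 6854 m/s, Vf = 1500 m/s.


1/V - 1/Vm = 1/2028 - 1/6854 = 0.0003472
1/Vf - 1/Vm = 1/1500 - 1/6854 = 0.00052077
phi = 0.0003472 / 0.00052077 = 0.6667

0.6667


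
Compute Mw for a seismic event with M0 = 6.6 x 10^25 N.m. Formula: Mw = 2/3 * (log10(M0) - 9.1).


log10(M0) = log10(6.6 x 10^25) = 25.8195
Mw = 2/3 * (25.8195 - 9.1)
= 2/3 * 16.7195
= 11.15

11.15


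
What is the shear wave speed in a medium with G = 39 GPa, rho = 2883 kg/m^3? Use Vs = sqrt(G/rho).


Convert G to Pa: G = 39e9 Pa
Compute G/rho = 39e9 / 2883 = 13527575.4422
Vs = sqrt(13527575.4422) = 3677.99 m/s

3677.99


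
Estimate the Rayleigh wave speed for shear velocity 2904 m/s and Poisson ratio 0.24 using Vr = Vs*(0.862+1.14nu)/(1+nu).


Numerator factor = 0.862 + 1.14*0.24 = 1.1356
Denominator = 1 + 0.24 = 1.24
Vr = 2904 * 1.1356 / 1.24 = 2659.5 m/s

2659.5


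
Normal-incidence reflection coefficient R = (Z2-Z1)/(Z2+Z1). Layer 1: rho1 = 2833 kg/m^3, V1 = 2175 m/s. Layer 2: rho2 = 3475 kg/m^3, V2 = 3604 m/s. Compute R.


Z1 = 2833 * 2175 = 6161775
Z2 = 3475 * 3604 = 12523900
R = (12523900 - 6161775) / (12523900 + 6161775) = 6362125 / 18685675 = 0.3405

0.3405


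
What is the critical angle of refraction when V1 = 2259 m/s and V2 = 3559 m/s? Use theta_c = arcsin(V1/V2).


V1/V2 = 2259/3559 = 0.634729
theta_c = arcsin(0.634729) = 39.3999 degrees

39.3999


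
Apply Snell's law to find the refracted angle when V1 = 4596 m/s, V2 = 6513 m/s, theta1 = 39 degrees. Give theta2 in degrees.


sin(theta1) = sin(39 deg) = 0.62932
sin(theta2) = V2/V1 * sin(theta1) = 6513/4596 * 0.62932 = 0.891811
theta2 = arcsin(0.891811) = 63.1017 degrees

63.1017


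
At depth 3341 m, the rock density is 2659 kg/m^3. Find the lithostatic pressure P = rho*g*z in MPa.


P = rho * g * z / 1e6
= 2659 * 9.81 * 3341 / 1e6
= 87149283.39 / 1e6
= 87.1493 MPa

87.1493


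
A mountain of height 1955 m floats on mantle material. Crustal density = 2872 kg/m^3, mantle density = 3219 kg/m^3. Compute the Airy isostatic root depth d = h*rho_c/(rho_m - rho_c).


rho_m - rho_c = 3219 - 2872 = 347
d = 1955 * 2872 / 347
= 5614760 / 347
= 16180.86 m

16180.86


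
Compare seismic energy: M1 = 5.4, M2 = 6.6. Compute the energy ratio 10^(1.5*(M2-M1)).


M2 - M1 = 6.6 - 5.4 = 1.2
1.5 * 1.2 = 1.8
ratio = 10^1.8 = 63.1

63.1


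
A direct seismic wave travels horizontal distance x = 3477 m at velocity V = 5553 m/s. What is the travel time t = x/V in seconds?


t = x / V
= 3477 / 5553
= 0.6261 s

0.6261


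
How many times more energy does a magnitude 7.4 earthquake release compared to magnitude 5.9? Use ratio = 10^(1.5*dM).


M2 - M1 = 7.4 - 5.9 = 1.5
1.5 * 1.5 = 2.25
ratio = 10^2.25 = 177.83

177.83
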